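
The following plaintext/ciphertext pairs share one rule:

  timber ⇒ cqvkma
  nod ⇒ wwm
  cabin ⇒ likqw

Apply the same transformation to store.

Vowels shift forward by 8 and consonants shift forward by 9.
Applying it to store: s(cons)+9=b, t(cons)+9=c, o(vowel)+8=w, r(cons)+9=a, e(vowel)+8=m.

bcwam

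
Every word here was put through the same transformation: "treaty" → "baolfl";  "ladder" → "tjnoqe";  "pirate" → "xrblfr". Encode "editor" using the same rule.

Each letter shifts forward by (position + 8), i.e. 8, 9, 10, … — the shift grows by one for each successive letter.
Applying it to editor: e+8=m, d+9=m, i+10=s, t+11=e, o+12=a, r+13=e.

mmseae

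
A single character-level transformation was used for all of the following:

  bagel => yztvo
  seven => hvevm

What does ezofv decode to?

Each pair mirrors across the alphabet (b↔y, a↔z, g↔t): positions sum to 25. Each letter is replaced by its mirror in the alphabet: a↔z, b↔y, c↔x, and so on (the Atbash cipher).
Undoing it on ezofv: e↔v, z↔a, o↔l, f↔u, v↔e.

value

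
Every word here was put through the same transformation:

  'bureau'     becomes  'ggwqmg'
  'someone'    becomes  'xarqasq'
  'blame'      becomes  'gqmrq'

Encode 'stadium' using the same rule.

xymiugr

The shift depends on letter class: consonant b→g is +5, but vowel u→g is +12. Two shifts are in play — +12 for a/e/i/o/u, +5 for every other letter.
Applying it to stadium: s(cons)+5=x, t(cons)+5=y, a(vowel)+12=m, d(cons)+5=i, i(vowel)+12=u, u(vowel)+12=g, m(cons)+5=r.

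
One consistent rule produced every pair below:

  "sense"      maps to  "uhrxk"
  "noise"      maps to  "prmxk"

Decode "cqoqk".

ankle

Letter i (0-indexed) is shifted by i+2, so successive shifts are 2, 3, 4, ….
Decoding cqoqk: c−2=a, q−3=n, o−4=k, q−5=l, k−6=e.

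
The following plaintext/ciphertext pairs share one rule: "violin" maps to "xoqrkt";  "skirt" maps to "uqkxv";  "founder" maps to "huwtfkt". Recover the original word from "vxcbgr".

travel

Shifts by position in violin: pos 0: v→x (+2), pos 1: i→o (+6), pos 2: o→q (+2), pos 3: l→r (+6) — repeating every 2. The shifts repeat in a cycle of length 2: positions 0,1,… shift by +2, +6, then the pattern repeats.
Undoing it on vxcbgr: v−2=t, x−6=r, c−2=a, b−6=v, g−2=e, r−6=l.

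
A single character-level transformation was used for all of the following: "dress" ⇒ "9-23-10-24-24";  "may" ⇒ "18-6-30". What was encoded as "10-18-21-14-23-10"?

empire

d is letter #4 and maps to 9: an offset of 5. The number is (letter's place in the alphabet, a=1) + 5.
Undoing it on 10-18-21-14-23-10: 10→(10−5)÷1=5=e, 18→(18−5)÷1=13=m, 21→(21−5)÷1=16=p, 14→(14−5)÷1=9=i, 23→(23−5)÷1=18=r, 10→(10−5)÷1=5=e.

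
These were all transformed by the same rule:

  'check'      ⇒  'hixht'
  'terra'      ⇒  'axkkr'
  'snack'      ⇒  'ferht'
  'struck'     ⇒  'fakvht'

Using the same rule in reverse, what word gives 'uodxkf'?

c(2)→h(7) and h(7)→i(8) fit y≡21x+17 (mod 26); the inverse of 21 mod 26 is 5. Treating letters as 0–25, the rule is x ↦ 21x + 17 (mod 26).
Undoing it on uodxkf: u(20)→5·(20−17)≡15=p; o(14)→5·(14−17)≡11=l; d(3)→5·(3−17)≡8=i; x(23)→5·(23−17)≡4=e; k(10)→5·(10−17)≡17=r; f(5)→5·(5−17)≡18=s (all mod 26).

pliers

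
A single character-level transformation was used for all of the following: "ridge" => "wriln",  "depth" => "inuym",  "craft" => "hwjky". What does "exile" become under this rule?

The shift depends on letter class: consonant r→w is +5, but vowel i→r is +9. Vowels shift forward by 9 and consonants shift forward by 5.
On exile: e(vowel)+9=n, x(cons)+5=c, i(vowel)+9=r, l(cons)+5=q, e(vowel)+9=n.

ncrqn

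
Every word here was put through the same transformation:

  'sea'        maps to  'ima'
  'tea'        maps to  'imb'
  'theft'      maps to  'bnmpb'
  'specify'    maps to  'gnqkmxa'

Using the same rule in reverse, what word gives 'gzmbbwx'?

pottery

The output letters match the input read backwards, each shifted +8: sea reversed is aes. The word is reversed, then every letter is shifted forward by 8.
Reversing it on gzmbbwx: shift back: g−8=y, z−8=r, m−8=e, b−8=t, b−8=t, w−8=o, x−8=p → yrettop; then reverse → pottery.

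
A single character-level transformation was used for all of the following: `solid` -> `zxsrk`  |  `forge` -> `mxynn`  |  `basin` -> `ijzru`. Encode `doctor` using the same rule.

kxjaxy

The shift depends on letter class: consonant s→z is +7, but vowel o→x is +9. Vowels shift forward by 9 and consonants shift forward by 7.
For doctor: d(cons)+7=k, o(vowel)+9=x, c(cons)+7=j, t(cons)+7=a, o(vowel)+9=x, r(cons)+7=y.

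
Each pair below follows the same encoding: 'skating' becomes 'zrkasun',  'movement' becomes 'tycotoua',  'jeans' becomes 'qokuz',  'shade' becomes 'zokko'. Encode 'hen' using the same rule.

The shift depends on letter class: consonant s→z is +7, but vowel a→k is +10. Two shifts are in play — +10 for a/e/i/o/u, +7 for every other letter.
On hen: h(cons)+7=o, e(vowel)+10=o, n(cons)+7=u.

oou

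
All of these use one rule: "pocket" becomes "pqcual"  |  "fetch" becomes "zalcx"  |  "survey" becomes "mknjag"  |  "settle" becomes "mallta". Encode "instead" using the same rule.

wrmlaeb

p(15)→p(15) and o(14)→q(16) fit y≡25x+4 (mod 26); the inverse of 25 mod 26 is 25. Each letter's alphabet position (a=0..z=25) is mapped through 25·x+4 mod 26 — an affine cipher.
For instead: i(8)→25·8+4≡22=w; n(13)→25·13+4≡17=r; s(18)→25·18+4≡12=m; t(19)→25·19+4≡11=l; e(4)→25·4+4≡0=a; a(0)→25·0+4≡4=e; d(3)→25·3+4≡1=b (all mod 26).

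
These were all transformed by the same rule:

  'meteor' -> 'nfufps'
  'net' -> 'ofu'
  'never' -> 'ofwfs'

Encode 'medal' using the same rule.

Compare letters: m→n is +1, e→f is +1, t→u is +1 — a constant shift. Each letter is shifted forward by 1 in the alphabet (a Caesar shift of +1).
Applying it to medal: m+1=n, e+1=f, d+1=e, a+1=b, l+1=m.

nfebm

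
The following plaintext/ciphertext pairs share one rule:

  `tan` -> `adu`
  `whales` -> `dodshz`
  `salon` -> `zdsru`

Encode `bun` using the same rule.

Two shifts are in play — +3 for a/e/i/o/u, +7 for every other letter.
On bun: b(cons)+7=i, u(vowel)+3=x, n(cons)+7=u.

ixu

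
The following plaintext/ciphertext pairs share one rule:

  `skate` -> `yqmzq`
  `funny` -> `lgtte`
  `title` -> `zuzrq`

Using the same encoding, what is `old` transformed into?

arj

The shift depends on letter class: consonant s→y is +6, but vowel a→m is +12. Two shifts are in play — +12 for a/e/i/o/u, +6 for every other letter.
For old: o(vowel)+12=a, l(cons)+6=r, d(cons)+6=j.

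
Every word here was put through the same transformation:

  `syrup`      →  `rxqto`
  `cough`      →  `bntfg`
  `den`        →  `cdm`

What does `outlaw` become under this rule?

Compare letters: s→r is +25, y→x is +25, r→q is +25 — a constant shift. This is a Caesar cipher with shift 25.
On outlaw: o+25=n, u+25=t, t+25=s, l+25=k, a+25=z, w+25=v.

ntskzv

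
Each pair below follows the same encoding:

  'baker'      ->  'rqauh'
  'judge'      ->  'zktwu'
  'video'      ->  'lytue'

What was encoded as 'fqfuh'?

paper

Every letter moves 16 places later in the alphabet, wrapping around z→a.
Decoding fqfuh: f−16=p, q−16=a, f−16=p, u−16=e, h−16=r.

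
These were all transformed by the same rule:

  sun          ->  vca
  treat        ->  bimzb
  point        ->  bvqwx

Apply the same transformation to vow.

Read the word backwards and shift each letter +8.
For vow: reverse → wov; then shift: w+8=e, o+8=w, v+8=d.

ewd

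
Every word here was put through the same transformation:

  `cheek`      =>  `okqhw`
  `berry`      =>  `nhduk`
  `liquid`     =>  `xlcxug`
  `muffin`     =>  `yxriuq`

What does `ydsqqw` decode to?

A repeating key of period 2 is used — shifts +12, +3 over and over.
Reversing it on ydsqqw: y−12=m, d−3=a, s−12=g, q−3=n, q−12=e, w−3=t.

magnet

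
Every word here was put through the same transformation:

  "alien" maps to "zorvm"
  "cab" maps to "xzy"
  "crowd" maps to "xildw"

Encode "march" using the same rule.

Each pair mirrors across the alphabet (a↔z, l↔o, i↔r): positions sum to 25. Letters are reflected about the middle of the alphabet (position → 25−position): Atbash.
Applying it to march: m↔n, a↔z, r↔i, c↔x, h↔s.

nzixs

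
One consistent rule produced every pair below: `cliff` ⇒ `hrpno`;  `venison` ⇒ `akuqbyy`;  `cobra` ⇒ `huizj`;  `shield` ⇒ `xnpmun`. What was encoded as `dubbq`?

In cliff: c→h is +5, l→r is +6, i→p is +7, f→n is +8 — the shift increases by 1 each position. Letter i (0-indexed) is shifted by i+5, so successive shifts are 5, 6, 7, ….
Reversing it on dubbq: d−5=y, u−6=o, b−7=u, b−8=t, q−9=h.

youth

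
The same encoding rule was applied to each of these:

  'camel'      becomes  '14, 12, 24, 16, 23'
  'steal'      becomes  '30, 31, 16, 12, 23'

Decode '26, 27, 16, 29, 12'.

Each letter is replaced by its alphabet position (a=1..z=26) + 11.
Reversing it on 26, 27, 16, 29, 12: 26→(26−11)÷1=15=o, 27→(27−11)÷1=16=p, 16→(16−11)÷1=5=e, 29→(29−11)÷1=18=r, 12→(12−11)÷1=1=a.

opera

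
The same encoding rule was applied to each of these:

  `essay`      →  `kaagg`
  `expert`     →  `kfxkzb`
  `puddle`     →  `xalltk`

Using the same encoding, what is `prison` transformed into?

xzoauv

The shift depends on letter class: consonant s→a is +8, but vowel e→k is +6. Two shifts are in play — +6 for a/e/i/o/u, +8 for every other letter.
Applying it to prison: p(cons)+8=x, r(cons)+8=z, i(vowel)+6=o, s(cons)+8=a, o(vowel)+6=u, n(cons)+8=v.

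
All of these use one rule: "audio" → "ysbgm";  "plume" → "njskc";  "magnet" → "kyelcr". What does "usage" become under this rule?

sqyec

Compare letters: a→y is +24, u→s is +24, d→b is +24 — a constant shift. Every letter moves 24 places later in the alphabet, wrapping around z→a.
For usage: u+24=s, s+24=q, a+24=y, g+24=e, e+24=c.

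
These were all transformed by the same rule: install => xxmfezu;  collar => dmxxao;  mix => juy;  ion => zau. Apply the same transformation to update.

Two steps: reverse the string, then apply a Caesar shift of +12.
Applying it to update: reverse → etadpu; then shift: e+12=q, t+12=f, a+12=m, d+12=p, p+12=b, u+12=g.

qfmpbg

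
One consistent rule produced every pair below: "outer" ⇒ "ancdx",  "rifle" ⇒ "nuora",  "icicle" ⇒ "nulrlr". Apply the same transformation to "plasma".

The output letters match the input read backwards, each shifted +9: outer reversed is retuo. Read the word backwards and shift each letter +9.
On plasma: reverse → amsalp; then shift: a+9=j, m+9=v, s+9=b, a+9=j, l+9=u, p+9=y.

jvbjuy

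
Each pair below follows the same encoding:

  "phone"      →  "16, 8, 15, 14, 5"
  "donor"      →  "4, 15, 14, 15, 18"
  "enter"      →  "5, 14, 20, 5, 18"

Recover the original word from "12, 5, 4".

p is letter #16 and maps to 16: an offset of 0. Each letter is replaced by its alphabet position (a=1, b=2, …, z=26).
Decoding 12, 5, 4: 12=l, 5=e, 4=d.

led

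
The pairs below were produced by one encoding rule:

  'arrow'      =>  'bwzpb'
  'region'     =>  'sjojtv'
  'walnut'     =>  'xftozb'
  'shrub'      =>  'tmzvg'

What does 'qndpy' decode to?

pivot

Shifts by position in arrow: pos 0: a→b (+1), pos 1: r→w (+5), pos 2: r→z (+8), pos 3: o→p (+1), pos 4: w→b (+5) — repeating every 3. The shifts repeat in a cycle of length 3: positions 0,1,… shift by +1, +5, +8, then the pattern repeats.
Undoing it on qndpy: q−1=p, n−5=i, d−8=v, p−1=o, y−5=t.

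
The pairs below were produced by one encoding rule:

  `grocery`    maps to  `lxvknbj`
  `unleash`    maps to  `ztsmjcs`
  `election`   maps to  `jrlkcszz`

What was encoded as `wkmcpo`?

refuge

In grocery: g→l is +5, r→x is +6, o→v is +7, c→k is +8 — the shift increases by 1 each position. Letter i (0-indexed) is shifted by i+5, so successive shifts are 5, 6, 7, ….
Decoding wkmcpo: w−5=r, k−6=e, m−7=f, c−8=u, p−9=g, o−10=e.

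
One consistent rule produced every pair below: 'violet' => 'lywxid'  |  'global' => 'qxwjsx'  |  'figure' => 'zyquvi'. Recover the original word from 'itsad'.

This is an affine cipher: with a=0,…,z=25, each position x becomes (17x+18) mod 26.
Reversing it on itsad: i(8)→23·(8−18)≡4=e; t(19)→23·(19−18)≡23=x; s(18)→23·(18−18)≡0=a; a(0)→23·(0−18)≡2=c; d(3)→23·(3−18)≡19=t (all mod 26).

exact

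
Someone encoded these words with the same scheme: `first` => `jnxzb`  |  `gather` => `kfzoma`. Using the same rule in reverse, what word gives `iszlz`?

In first: f→j is +4, i→n is +5, r→x is +6, s→z is +7 — the shift increases by 1 each position. Letter i (0-indexed) is shifted by i+4, so successive shifts are 4, 5, 6, ….
Undoing it on iszlz: i−4=e, s−5=n, z−6=t, l−7=e, z−8=r.

enter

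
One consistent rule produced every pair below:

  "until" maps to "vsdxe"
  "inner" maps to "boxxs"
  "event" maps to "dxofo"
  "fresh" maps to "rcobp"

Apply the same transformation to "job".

The output letters match the input read backwards, each shifted +10: until reversed is litnu. Read the word backwards and shift each letter +10.
For job: reverse → boj; then shift: b+10=l, o+10=y, j+10=t.

lyt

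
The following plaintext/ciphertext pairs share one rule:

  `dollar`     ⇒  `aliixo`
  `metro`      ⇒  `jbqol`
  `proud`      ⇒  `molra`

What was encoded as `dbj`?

Compare letters: d→a is +23, o→l is +23, l→i is +23 — a constant shift. This is a Caesar cipher with shift 23.
Decoding dbj: d−23=g, b−23=e, j−23=m.

gem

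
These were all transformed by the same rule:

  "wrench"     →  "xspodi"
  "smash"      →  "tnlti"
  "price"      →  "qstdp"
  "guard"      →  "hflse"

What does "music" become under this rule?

nfttd

The rule splits by letter class: vowels +11, consonants +1.
On music: m(cons)+1=n, u(vowel)+11=f, s(cons)+1=t, i(vowel)+11=t, c(cons)+1=d.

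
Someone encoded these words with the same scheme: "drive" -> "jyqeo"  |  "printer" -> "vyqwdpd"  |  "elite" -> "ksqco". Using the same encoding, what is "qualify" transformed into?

In drive: d→j is +6, r→y is +7, i→q is +8, v→e is +9 — the shift increases by 1 each position. The shift increases by 1 at each position, starting from +6: 6, 7, 8, ….
For qualify: q+6=w, u+7=b, a+8=i, l+9=u, i+10=s, f+11=q, y+12=k.

wbiusqk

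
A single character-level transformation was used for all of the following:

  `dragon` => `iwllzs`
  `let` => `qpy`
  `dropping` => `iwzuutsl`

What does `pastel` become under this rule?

The shift depends on letter class: consonant d→i is +5, but vowel a→l is +11. Vowels shift forward by 11 and consonants shift forward by 5.
Applying it to pastel: p(cons)+5=u, a(vowel)+11=l, s(cons)+5=x, t(cons)+5=y, e(vowel)+11=p, l(cons)+5=q.

ulxypq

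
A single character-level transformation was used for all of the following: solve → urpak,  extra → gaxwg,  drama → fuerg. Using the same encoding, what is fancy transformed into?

In solve: s→u is +2, o→r is +3, l→p is +4, v→a is +5 — the shift increases by 1 each position. The shift increases by 1 at each position, starting from +2: 2, 3, 4, ….
For fancy: f+2=h, a+3=d, n+4=r, c+5=h, y+6=e.

hdrhe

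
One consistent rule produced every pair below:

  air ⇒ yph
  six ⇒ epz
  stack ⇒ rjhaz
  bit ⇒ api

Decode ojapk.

The output letters match the input read backwards, each shifted +7: air reversed is ria. Two steps: reverse the string, then apply a Caesar shift of +7.
Decoding ojapk: shift back: o−7=h, j−7=c, a−7=t, p−7=i, k−7=d → hctid; then reverse → ditch.

ditch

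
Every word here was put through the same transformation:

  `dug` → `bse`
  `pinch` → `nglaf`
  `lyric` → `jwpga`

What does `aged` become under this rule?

Compare letters: d→b is +24, u→s is +24, g→e is +24 — a constant shift. This is a Caesar cipher with shift 24.
On aged: a+24=y, g+24=e, e+24=c, d+24=b.

yecb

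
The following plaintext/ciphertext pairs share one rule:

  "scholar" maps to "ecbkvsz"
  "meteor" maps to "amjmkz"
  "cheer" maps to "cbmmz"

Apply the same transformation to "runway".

zofysi

s(18)→e(4) and c(2)→c(2) fit y≡5x+18 (mod 26); the inverse of 5 mod 26 is 21. Treating letters as 0–25, the rule is x ↦ 5x + 18 (mod 26).
For runway: r(17)→5·17+18≡25=z; u(20)→5·20+18≡14=o; n(13)→5·13+18≡5=f; w(22)→5·22+18≡24=y; a(0)→5·0+18≡18=s; y(24)→5·24+18≡8=i (all mod 26).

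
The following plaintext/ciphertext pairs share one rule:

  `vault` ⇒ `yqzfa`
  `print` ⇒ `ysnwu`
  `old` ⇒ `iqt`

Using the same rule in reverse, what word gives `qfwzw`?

rural

Two steps: reverse the string, then apply a Caesar shift of +5.
Reversing it on qfwzw: shift back: q−5=l, f−5=a, w−5=r, z−5=u, w−5=r → larur; then reverse → rural.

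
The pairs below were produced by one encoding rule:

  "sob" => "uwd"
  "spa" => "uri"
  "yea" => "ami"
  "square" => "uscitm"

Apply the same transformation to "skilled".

The shift depends on letter class: consonant s→u is +2, but vowel o→w is +8. Two shifts are in play — +8 for a/e/i/o/u, +2 for every other letter.
For skilled: s(cons)+2=u, k(cons)+2=m, i(vowel)+8=q, l(cons)+2=n, l(cons)+2=n, e(vowel)+8=m, d(cons)+2=f.

umqnnmf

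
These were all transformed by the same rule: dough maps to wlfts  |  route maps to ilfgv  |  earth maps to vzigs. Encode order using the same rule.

Each pair mirrors across the alphabet (d↔w, o↔l, u↔f): positions sum to 25. Letters are reflected about the middle of the alphabet (position → 25−position): Atbash.
For order: o↔l, r↔i, d↔w, e↔v, r↔i.

liwvi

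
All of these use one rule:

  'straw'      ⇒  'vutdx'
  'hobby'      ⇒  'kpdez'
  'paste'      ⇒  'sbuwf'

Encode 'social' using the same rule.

vpelbn

Shifts by position in straw: pos 0: s→v (+3), pos 1: t→u (+1), pos 2: r→t (+2), pos 3: a→d (+3), pos 4: w→x (+1) — repeating every 3. It's a Vigenère-style cipher with numeric key [3,1,2]: position i shifts by key[i mod 3].
For social: s+3=v, o+1=p, c+2=e, i+3=l, a+1=b, l+2=n.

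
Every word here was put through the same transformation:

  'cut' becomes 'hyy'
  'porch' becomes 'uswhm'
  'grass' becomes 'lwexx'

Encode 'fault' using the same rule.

The shift depends on letter class: consonant c→h is +5, but vowel u→y is +4. The rule splits by letter class: vowels +4, consonants +5.
On fault: f(cons)+5=k, a(vowel)+4=e, u(vowel)+4=y, l(cons)+5=q, t(cons)+5=y.

keyqy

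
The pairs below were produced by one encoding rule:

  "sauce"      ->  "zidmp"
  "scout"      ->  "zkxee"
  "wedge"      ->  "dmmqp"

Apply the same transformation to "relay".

In sauce: s→z is +7, a→i is +8, u→d is +9, c→m is +10 — the shift increases by 1 each position. Letter i (0-indexed) is shifted by i+7, so successive shifts are 7, 8, 9, ….
For relay: r+7=y, e+8=m, l+9=u, a+10=k, y+11=j.

ymukj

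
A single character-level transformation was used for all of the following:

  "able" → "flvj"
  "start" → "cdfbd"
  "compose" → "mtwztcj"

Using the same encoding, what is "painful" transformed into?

The shift depends on letter class: consonant b→l is +10, but vowel a→f is +5. Vowels shift forward by 5 and consonants shift forward by 10.
On painful: p(cons)+10=z, a(vowel)+5=f, i(vowel)+5=n, n(cons)+10=x, f(cons)+10=p, u(vowel)+5=z, l(cons)+10=v.

zfnxpzv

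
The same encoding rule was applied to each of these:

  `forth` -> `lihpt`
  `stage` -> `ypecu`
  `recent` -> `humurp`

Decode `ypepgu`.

f(5)→l(11) and o(14)→i(8) fit y≡17x+4 (mod 26); the inverse of 17 mod 26 is 23. Each letter's alphabet position (a=0..z=25) is mapped through 17·x+4 mod 26 — an affine cipher.
Undoing it on ypepgu: y(24)→23·(24−4)≡18=s; p(15)→23·(15−4)≡19=t; e(4)→23·(4−4)≡0=a; p(15)→23·(15−4)≡19=t; g(6)→23·(6−4)≡20=u; u(20)→23·(20−4)≡4=e (all mod 26).

statue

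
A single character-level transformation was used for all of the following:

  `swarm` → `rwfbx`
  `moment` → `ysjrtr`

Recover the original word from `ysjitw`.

The output letters match the input read backwards, each shifted +5: swarm reversed is mraws. The word is reversed, then every letter is shifted forward by 5.
Undoing it on ysjitw: shift back: y−5=t, s−5=n, j−5=e, i−5=d, t−5=o, w−5=r → tnedor; then reverse → rodent.

rodent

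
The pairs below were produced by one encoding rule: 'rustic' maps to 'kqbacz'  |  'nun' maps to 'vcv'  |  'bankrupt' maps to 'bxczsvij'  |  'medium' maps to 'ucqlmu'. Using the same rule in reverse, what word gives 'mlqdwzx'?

The output letters match the input read backwards, each shifted +8: rustic reversed is citsur. Read the word backwards and shift each letter +8.
Decoding mlqdwzx: shift back: m−8=e, l−8=d, q−8=i, d−8=v, w−8=o, z−8=r, x−8=p → edivorp; then reverse → provide.

provide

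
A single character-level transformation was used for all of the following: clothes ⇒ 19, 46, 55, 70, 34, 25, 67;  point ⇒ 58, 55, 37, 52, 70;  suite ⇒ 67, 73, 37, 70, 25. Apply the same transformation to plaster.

58, 46, 13, 67, 70, 25, 64

c(#3)→19 and l(#12)→46: differences scale by 3, so n = 3·pos + 10. Each letter becomes 3×(its alphabet position, a=1..z=26) + 10.
For plaster: p=16→58, l=12→46, a=1→13, s=19→67, t=20→70, e=5→25, r=18→64.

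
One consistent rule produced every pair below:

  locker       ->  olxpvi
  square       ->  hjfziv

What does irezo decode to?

Each pair mirrors across the alphabet (l↔o, o↔l, c↔x): positions sum to 25. Each letter is replaced by its mirror in the alphabet: a↔z, b↔y, c↔x, and so on (the Atbash cipher).
Decoding irezo: i↔r, r↔i, e↔v, z↔a, o↔l.

rival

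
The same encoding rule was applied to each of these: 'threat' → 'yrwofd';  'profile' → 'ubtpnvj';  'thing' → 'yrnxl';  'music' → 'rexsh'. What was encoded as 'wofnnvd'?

readily

Shifts by position in threat: pos 0: t→y (+5), pos 1: h→r (+10), pos 2: r→w (+5), pos 3: e→o (+10) — repeating every 2. The shifts repeat in a cycle of length 2: positions 0,1,… shift by +5, +10, then the pattern repeats.
Reversing it on wofnnvd: w−5=r, o−10=e, f−5=a, n−10=d, n−5=i, v−10=l, d−5=y.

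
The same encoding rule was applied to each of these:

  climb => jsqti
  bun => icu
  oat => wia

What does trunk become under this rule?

aycur

The shift depends on letter class: consonant c→j is +7, but vowel i→q is +8. Vowels shift forward by 8 and consonants shift forward by 7.
Applying it to trunk: t(cons)+7=a, r(cons)+7=y, u(vowel)+8=c, n(cons)+7=u, k(cons)+7=r.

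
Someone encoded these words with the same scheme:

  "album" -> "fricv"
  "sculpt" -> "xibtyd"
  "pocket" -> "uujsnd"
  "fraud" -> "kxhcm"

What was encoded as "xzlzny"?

stereo

In album: a→f is +5, l→r is +6, b→i is +7, u→c is +8 — the shift increases by 1 each position. Each letter shifts forward by (position + 5), i.e. 5, 6, 7, … — the shift grows by one for each successive letter.
Decoding xzlzny: x−5=s, z−6=t, l−7=e, z−8=r, n−9=e, y−10=o.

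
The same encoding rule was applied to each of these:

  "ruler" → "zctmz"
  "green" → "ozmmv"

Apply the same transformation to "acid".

ikql

Each letter is shifted forward by 8 in the alphabet (a Caesar shift of +8).
On acid: a+8=i, c+8=k, i+8=q, d+8=l.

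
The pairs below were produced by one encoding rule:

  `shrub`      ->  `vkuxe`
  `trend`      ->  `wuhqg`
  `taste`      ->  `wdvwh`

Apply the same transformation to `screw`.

Compare letters: s→v is +3, h→k is +3, r→u is +3 — a constant shift. It's a constant shift of +3 (ROT3).
For screw: s+3=v, c+3=f, r+3=u, e+3=h, w+3=z.

vfuhz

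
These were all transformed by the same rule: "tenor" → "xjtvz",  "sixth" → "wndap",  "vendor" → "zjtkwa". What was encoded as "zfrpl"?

In tenor: t→x is +4, e→j is +5, n→t is +6, o→v is +7 — the shift increases by 1 each position. Letter i (0-indexed) is shifted by i+4, so successive shifts are 4, 5, 6, ….
Reversing it on zfrpl: z−4=v, f−5=a, r−6=l, p−7=i, l−8=d.

valid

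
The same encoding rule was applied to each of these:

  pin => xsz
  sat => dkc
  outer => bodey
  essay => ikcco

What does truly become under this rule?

ivebd

The output letters match the input read backwards, each shifted +10: pin reversed is nip. The word is reversed, then every letter is shifted forward by 10.
On truly: reverse → ylurt; then shift: y+10=i, l+10=v, u+10=e, r+10=b, t+10=d.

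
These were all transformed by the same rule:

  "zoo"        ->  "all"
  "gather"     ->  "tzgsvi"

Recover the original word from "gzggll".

Each pair mirrors across the alphabet (z↔a, o↔l, o↔l): positions sum to 25. Letters are reflected about the middle of the alphabet (position → 25−position): Atbash.
Reversing it on gzggll: g↔t, z↔a, g↔t, g↔t, l↔o, l↔o.

tattoo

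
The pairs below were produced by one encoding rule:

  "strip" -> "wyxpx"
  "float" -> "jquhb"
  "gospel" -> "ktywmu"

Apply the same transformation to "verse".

In strip: s→w is +4, t→y is +5, r→x is +6, i→p is +7 — the shift increases by 1 each position. The shift increases by 1 at each position, starting from +4: 4, 5, 6, ….
Applying it to verse: v+4=z, e+5=j, r+6=x, s+7=z, e+8=m.

zjxzm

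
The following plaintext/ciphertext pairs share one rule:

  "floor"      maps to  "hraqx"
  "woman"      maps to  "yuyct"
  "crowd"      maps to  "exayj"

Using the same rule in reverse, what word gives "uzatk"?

Shifts by position in floor: pos 0: f→h (+2), pos 1: l→r (+6), pos 2: o→a (+12), pos 3: o→q (+2), pos 4: r→x (+6) — repeating every 3. The shifts repeat in a cycle of length 3: positions 0,1,… shift by +2, +6, +12, then the pattern repeats.
Reversing it on uzatk: u−2=s, z−6=t, a−12=o, t−2=r, k−6=e.

store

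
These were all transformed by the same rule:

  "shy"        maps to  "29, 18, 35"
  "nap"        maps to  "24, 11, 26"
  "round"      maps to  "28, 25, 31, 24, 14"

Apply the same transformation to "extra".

The number is (letter's place in the alphabet, a=1) + 10.
For extra: e=5→15, x=24→34, t=20→30, r=18→28, a=1→11.

15, 34, 30, 28, 11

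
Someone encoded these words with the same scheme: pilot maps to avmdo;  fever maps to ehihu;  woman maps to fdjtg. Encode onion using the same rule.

dgvdg

This is an affine cipher: with a=0,…,z=25, each position x becomes (23x+19) mod 26.
For onion: o(14)→23·14+19≡3=d; n(13)→23·13+19≡6=g; i(8)→23·8+19≡21=v; o(14)→23·14+19≡3=d; n(13)→23·13+19≡6=g (all mod 26).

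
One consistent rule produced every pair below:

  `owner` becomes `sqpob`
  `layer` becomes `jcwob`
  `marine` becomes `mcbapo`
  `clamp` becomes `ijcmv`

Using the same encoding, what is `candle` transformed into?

o(14)→s(18) and w(22)→q(16) fit y≡3x+2 (mod 26); the inverse of 3 mod 26 is 9. Each letter's alphabet position (a=0..z=25) is mapped through 3·x+2 mod 26 — an affine cipher.
Applying it to candle: c(2)→3·2+2≡8=i; a(0)→3·0+2≡2=c; n(13)→3·13+2≡15=p; d(3)→3·3+2≡11=l; l(11)→3·11+2≡9=j; e(4)→3·4+2≡14=o (all mod 26).

icpljo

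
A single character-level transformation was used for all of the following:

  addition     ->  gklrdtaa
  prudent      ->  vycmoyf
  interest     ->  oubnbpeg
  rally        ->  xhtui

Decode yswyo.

slope

In addition: a→g is +6, d→k is +7, d→l is +8, i→r is +9 — the shift increases by 1 each position. The shift increases by 1 at each position, starting from +6: 6, 7, 8, ….
Decoding yswyo: y−6=s, s−7=l, w−8=o, y−9=p, o−10=e.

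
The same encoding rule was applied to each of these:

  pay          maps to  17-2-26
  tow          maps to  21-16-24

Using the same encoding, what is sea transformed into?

p is letter #16 and maps to 17: an offset of 1. Each letter is replaced by its alphabet position (a=1..z=26) + 1.
Applying it to sea: s=19→20, e=5→6, a=1→2.

20-6-2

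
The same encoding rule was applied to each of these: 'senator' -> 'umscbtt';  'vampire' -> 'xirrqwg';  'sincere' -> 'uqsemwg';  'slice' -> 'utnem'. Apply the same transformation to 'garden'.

iiwfms

Shifts by position in senator: pos 0: s→u (+2), pos 1: e→m (+8), pos 2: n→s (+5), pos 3: a→c (+2), pos 4: t→b (+8), pos 5: o→t (+5) — repeating every 3. The shifts repeat in a cycle of length 3: positions 0,1,… shift by +2, +8, +5, then the pattern repeats.
Applying it to garden: g+2=i, a+8=i, r+5=w, d+2=f, e+8=m, n+5=s.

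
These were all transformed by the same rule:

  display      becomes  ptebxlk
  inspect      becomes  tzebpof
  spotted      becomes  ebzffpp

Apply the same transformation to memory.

The rule splits by letter class: vowels +11, consonants +12.
Applying it to memory: m(cons)+12=y, e(vowel)+11=p, m(cons)+12=y, o(vowel)+11=z, r(cons)+12=d, y(cons)+12=k.

ypyzdk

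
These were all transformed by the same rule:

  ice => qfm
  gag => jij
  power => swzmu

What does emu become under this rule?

The shift depends on letter class: consonant c→f is +3, but vowel i→q is +8. The rule splits by letter class: vowels +8, consonants +3.
Applying it to emu: e(vowel)+8=m, m(cons)+3=p, u(vowel)+8=c.

mpc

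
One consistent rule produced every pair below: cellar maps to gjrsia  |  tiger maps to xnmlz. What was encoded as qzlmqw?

muffin

Each letter shifts forward by (position + 4), i.e. 4, 5, 6, … — the shift grows by one for each successive letter.
Decoding qzlmqw: q−4=m, z−5=u, l−6=f, m−7=f, q−8=i, w−9=n.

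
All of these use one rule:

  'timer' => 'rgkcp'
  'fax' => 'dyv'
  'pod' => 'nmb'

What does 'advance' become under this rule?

ybtylac

It's a constant shift of +24 (ROT24).
Applying it to advance: a+24=y, d+24=b, v+24=t, a+24=y, n+24=l, c+24=a, e+24=c.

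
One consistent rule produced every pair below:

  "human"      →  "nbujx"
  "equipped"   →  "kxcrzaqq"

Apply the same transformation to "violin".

bpwusy

In human: h→n is +6, u→b is +7, m→u is +8, a→j is +9 — the shift increases by 1 each position. The shift increases by 1 at each position, starting from +6: 6, 7, 8, ….
For violin: v+6=b, i+7=p, o+8=w, l+9=u, i+10=s, n+11=y.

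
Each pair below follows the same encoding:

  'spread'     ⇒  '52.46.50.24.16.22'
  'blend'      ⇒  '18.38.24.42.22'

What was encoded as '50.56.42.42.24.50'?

runner

s(#19)→52 and p(#16)→46: differences scale by 2, so n = 2·pos + 14. Each letter becomes 2×(its alphabet position, a=1..z=26) + 14.
Reversing it on 50.56.42.42.24.50: 50→(50−14)÷2=18=r, 56→(56−14)÷2=21=u, 42→(42−14)÷2=14=n, 42→(42−14)÷2=14=n, 24→(24−14)÷2=5=e, 50→(50−14)÷2=18=r.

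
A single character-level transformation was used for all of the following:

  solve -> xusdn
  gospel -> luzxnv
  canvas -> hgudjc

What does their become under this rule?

ynlqa

The shift increases by 1 at each position, starting from +5: 5, 6, 7, ….
Applying it to their: t+5=y, h+6=n, e+7=l, i+8=q, r+9=a.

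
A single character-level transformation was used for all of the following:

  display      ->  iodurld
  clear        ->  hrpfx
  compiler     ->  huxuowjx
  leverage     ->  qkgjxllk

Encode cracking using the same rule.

hxlhqtsm

The shifts repeat in a cycle of length 3: positions 0,1,… shift by +5, +6, +11, then the pattern repeats.
On cracking: c+5=h, r+6=x, a+11=l, c+5=h, k+6=q, i+11=t, n+5=s, g+6=m.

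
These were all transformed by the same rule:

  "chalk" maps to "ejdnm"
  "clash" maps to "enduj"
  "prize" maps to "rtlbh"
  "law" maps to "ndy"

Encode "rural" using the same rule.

txtdn

Vowels shift forward by 3 and consonants shift forward by 2.
On rural: r(cons)+2=t, u(vowel)+3=x, r(cons)+2=t, a(vowel)+3=d, l(cons)+2=n.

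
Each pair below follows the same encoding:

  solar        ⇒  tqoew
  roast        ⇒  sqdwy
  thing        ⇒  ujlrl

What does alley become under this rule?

bnoid

In solar: s→t is +1, o→q is +2, l→o is +3, a→e is +4 — the shift increases by 1 each position. Each letter shifts forward by (position + 1), i.e. 1, 2, 3, … — the shift grows by one for each successive letter.
On alley: a+1=b, l+2=n, l+3=o, e+4=i, y+5=d.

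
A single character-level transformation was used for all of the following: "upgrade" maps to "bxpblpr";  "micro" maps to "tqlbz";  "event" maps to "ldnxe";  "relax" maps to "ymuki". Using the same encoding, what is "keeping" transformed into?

In upgrade: u→b is +7, p→x is +8, g→p is +9, r→b is +10 — the shift increases by 1 each position. Letter i (0-indexed) is shifted by i+7, so successive shifts are 7, 8, 9, ….
Applying it to keeping: k+7=r, e+8=m, e+9=n, p+10=z, i+11=t, n+12=z, g+13=t.

rmnztzt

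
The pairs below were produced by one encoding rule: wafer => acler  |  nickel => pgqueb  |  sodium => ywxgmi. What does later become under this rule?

bcfer

w(22)→a(0) and a(0)→c(2) fit y≡7x+2 (mod 26); the inverse of 7 mod 26 is 15. This is an affine cipher: with a=0,…,z=25, each position x becomes (7x+2) mod 26.
For later: l(11)→7·11+2≡1=b; a(0)→7·0+2≡2=c; t(19)→7·19+2≡5=f; e(4)→7·4+2≡4=e; r(17)→7·17+2≡17=r (all mod 26).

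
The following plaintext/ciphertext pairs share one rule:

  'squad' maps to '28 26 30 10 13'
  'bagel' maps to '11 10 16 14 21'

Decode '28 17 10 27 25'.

sharp

s is letter #19 and maps to 28: an offset of 9. The number is (letter's place in the alphabet, a=1) + 9.
Decoding 28 17 10 27 25: 28→(28−9)÷1=19=s, 17→(17−9)÷1=8=h, 10→(10−9)÷1=1=a, 27→(27−9)÷1=18=r, 25→(25−9)÷1=16=p.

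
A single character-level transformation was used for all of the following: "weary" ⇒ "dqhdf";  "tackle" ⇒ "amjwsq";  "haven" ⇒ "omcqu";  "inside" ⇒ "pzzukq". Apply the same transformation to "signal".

Shifts by position in weary: pos 0: w→d (+7), pos 1: e→q (+12), pos 2: a→h (+7), pos 3: r→d (+12) — repeating every 2. The shifts repeat in a cycle of length 2: positions 0,1,… shift by +7, +12, then the pattern repeats.
Applying it to signal: s+7=z, i+12=u, g+7=n, n+12=z, a+7=h, l+12=x.

zunzhx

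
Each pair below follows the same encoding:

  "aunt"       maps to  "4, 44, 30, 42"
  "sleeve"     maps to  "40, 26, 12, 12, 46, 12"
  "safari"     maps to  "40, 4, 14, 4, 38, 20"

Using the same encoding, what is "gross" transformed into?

16, 38, 32, 40, 40

a(#1)→4 and u(#21)→44: differences scale by 2, so n = 2·pos + 2. With a=1..z=26, the number is 2·pos + 2.
Applying it to gross: g=7→16, r=18→38, o=15→32, s=19→40, s=19→40.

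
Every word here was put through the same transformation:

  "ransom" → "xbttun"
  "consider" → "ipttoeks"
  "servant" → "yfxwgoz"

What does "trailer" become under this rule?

zsgjrfx

The shifts repeat in a cycle of length 2: positions 0,1,… shift by +6, +1, then the pattern repeats.
For trailer: t+6=z, r+1=s, a+6=g, i+1=j, l+6=r, e+1=f, r+6=x.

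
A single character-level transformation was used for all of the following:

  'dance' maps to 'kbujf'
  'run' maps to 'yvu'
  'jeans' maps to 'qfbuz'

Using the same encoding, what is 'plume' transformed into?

The shift depends on letter class: consonant d→k is +7, but vowel a→b is +1. Vowels shift forward by 1 and consonants shift forward by 7.
For plume: p(cons)+7=w, l(cons)+7=s, u(vowel)+1=v, m(cons)+7=t, e(vowel)+1=f.

wsvtf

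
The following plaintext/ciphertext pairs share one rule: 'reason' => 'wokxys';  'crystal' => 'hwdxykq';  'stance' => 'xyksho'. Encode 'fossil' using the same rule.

kyxxsq

The shift depends on letter class: consonant r→w is +5, but vowel e→o is +10. Vowels shift forward by 10 and consonants shift forward by 5.
On fossil: f(cons)+5=k, o(vowel)+10=y, s(cons)+5=x, s(cons)+5=x, i(vowel)+10=s, l(cons)+5=q.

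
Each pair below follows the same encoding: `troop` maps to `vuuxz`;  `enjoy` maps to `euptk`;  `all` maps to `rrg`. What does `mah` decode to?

Two steps: reverse the string, then apply a Caesar shift of +6.
Undoing it on mah: shift back: m−6=g, a−6=u, h−6=b → gub; then reverse → bug.

bug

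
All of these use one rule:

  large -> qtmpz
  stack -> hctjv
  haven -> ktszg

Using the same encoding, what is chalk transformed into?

l(11)→q(16) and a(0)→t(19) fit y≡21x+19 (mod 26); the inverse of 21 mod 26 is 5. Treating letters as 0–25, the rule is x ↦ 21x + 19 (mod 26).
On chalk: c(2)→21·2+19≡9=j; h(7)→21·7+19≡10=k; a(0)→21·0+19≡19=t; l(11)→21·11+19≡16=q; k(10)→21·10+19≡21=v (all mod 26).

jktqv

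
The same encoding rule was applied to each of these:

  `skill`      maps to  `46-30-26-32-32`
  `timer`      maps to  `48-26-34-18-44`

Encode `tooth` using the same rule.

s(#19)→46 and k(#11)→30: differences scale by 2, so n = 2·pos + 8. Each letter becomes 2×(its alphabet position, a=1..z=26) + 8.
For tooth: t=20→48, o=15→38, o=15→38, t=20→48, h=8→24.

48-38-38-48-24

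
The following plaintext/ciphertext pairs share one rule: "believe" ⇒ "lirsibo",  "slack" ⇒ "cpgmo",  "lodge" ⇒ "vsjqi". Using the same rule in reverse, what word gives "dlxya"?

Shifts by position in believe: pos 0: b→l (+10), pos 1: e→i (+4), pos 2: l→r (+6), pos 3: i→s (+10), pos 4: e→i (+4), pos 5: v→b (+6) — repeating every 3. The shifts repeat in a cycle of length 3: positions 0,1,… shift by +10, +4, +6, then the pattern repeats.
Decoding dlxya: d−10=t, l−4=h, x−6=r, y−10=o, a−4=w.

throw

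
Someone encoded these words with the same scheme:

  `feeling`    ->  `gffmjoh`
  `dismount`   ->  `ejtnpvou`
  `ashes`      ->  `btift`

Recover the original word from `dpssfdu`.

correct

Compare letters: f→g is +1, e→f is +1, e→f is +1 — a constant shift. This is a Caesar cipher with shift 1.
Reversing it on dpssfdu: d−1=c, p−1=o, s−1=r, s−1=r, f−1=e, d−1=c, u−1=t.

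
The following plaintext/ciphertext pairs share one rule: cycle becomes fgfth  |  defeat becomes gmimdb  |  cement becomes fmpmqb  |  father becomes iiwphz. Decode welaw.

Shifts by position in cycle: pos 0: c→f (+3), pos 1: y→g (+8), pos 2: c→f (+3), pos 3: l→t (+8) — repeating every 2. A repeating key of period 2 is used — shifts +3, +8 over and over.
Undoing it on welaw: w−3=t, e−8=w, l−3=i, a−8=s, w−3=t.

twist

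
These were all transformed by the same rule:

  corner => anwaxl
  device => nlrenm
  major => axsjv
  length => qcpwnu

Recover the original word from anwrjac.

trainer

Read the word backwards and shift each letter +9.
Decoding anwrjac: shift back: a−9=r, n−9=e, w−9=n, r−9=i, j−9=a, a−9=r, c−9=t → reniart; then reverse → trainer.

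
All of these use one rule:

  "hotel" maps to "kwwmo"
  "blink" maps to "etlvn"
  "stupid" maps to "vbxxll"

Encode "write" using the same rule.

zzlbh

Shifts by position in hotel: pos 0: h→k (+3), pos 1: o→w (+8), pos 2: t→w (+3), pos 3: e→m (+8) — repeating every 2. A repeating key of period 2 is used — shifts +3, +8 over and over.
Applying it to write: w+3=z, r+8=z, i+3=l, t+8=b, e+3=h.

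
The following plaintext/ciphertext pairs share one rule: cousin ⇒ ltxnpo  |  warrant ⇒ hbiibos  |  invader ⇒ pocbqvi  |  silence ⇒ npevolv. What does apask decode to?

Each letter's alphabet position (a=0..z=25) is mapped through 5·x+1 mod 26 — an affine cipher.
Undoing it on apask: a(0)→21·(0−1)≡5=f; p(15)→21·(15−1)≡8=i; a(0)→21·(0−1)≡5=f; s(18)→21·(18−1)≡19=t; k(10)→21·(10−1)≡7=h (all mod 26).

fifth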